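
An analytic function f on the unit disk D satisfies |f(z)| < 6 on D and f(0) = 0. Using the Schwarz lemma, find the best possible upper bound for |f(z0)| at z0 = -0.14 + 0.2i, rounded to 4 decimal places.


Step 1: g = f/6 maps D -> D with g(0) = 0, so by the Schwarz lemma |g(z)| <= |z|, i.e. |f(z)| <= 6|z|; this is sharp (f(z) = 6z).
Step 2: |z0|^2 = (-0.14)^2 + 0.2^2 = 0.0596
Step 3: |z0| = sqrt(0.0596) = 0.244131
Step 4: Best bound = 6 * |z0| = 6 * 0.244131 = 1.4648

1.4648


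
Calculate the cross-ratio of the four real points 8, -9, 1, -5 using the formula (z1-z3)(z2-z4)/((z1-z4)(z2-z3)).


Step 1: (z1-z3)(z2-z4) = 7 * (-4) = -28
Step 2: (z1-z4)(z2-z3) = 13 * (-10) = -130
Step 3: Cross-ratio = 28/130 = 14/65

14/65


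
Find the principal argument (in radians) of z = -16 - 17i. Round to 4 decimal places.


Step 1: z = -16 - 17i
Step 2: arg(z) = atan2(-17, -16)
Step 3: arg(z) = -2.3259

-2.3259


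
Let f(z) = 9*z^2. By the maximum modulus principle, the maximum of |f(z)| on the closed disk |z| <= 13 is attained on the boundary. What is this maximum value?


Step 1: On |z| = 13, |f(z)| = 9 * |z|^2 = 9 * 13^2
Step 2: By maximum modulus principle, maximum is on boundary.
Step 3: Maximum = 9 * 169 = 1521

1521


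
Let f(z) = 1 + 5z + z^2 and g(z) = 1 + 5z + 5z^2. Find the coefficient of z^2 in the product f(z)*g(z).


Step 1: z^2 term in f*g comes from: (1)*(5z^2) + (5z)*(5z) + (z^2)*(1)
Step 2: = 5 + 25 + 1
Step 3: = 31

31


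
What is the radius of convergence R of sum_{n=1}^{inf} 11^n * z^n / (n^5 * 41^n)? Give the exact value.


Step 1: General term a_n = 11^n / (n^5 * 41^n)
Step 2: By the root test, |a_n|^(1/n) = 11 / (n^(5/n) * 41) -> 11/41 as n -> infinity (since n^(5/n) -> 1)
Step 3: R = 1/lim|a_n|^(1/n) = 41/11

41/11


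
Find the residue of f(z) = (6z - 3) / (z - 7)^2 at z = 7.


Step 1: Pole of order 2 at z = 7
Step 2: Res = lim d/dz [(z - 7)^2 * f(z)] as z -> 7
Step 3: (z - 7)^2 * f(z) = 6z - 3
Step 4: d/dz[6z - 3] = 6

6


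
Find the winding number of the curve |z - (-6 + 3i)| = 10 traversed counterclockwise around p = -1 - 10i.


Step 1: Center c = (-6, 3), radius = 10
Step 2: |p - c|^2 = 5^2 + (-13)^2 = 194
Step 3: r^2 = 100
Step 4: |p-c| > r so winding number = 0

0


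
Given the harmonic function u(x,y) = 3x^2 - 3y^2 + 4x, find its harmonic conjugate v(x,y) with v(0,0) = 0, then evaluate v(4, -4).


Step 1: v_x = -u_y = 6y + 0
Step 2: v_y = u_x = 6x + 4
Step 3: v = 6xy + 4y + C
Step 4: v(0,0) = 0 => C = 0
Step 5: v(4, -4) = -112

-112


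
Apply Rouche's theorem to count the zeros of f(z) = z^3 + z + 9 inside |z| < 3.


Step 1: On |z| = 3 the three terms have sizes |z^3| = 3^3 = 27, |z| = 3, |9| = 9
Step 2: The dominant term is g(z) = z^3; let h(z) = z + 9 so f = g + h
Step 3: On |z| = 3: |g| = 27 and |h| <= 3 + 9 = 12
Step 4: Since 27 > 12, |h| < |g| on |z| = 3, so by Rouche f has the same number of zeros as g inside |z| < 3
Step 5: g(z) = z^3 has 3 zeros (all at the origin) inside |z| < 3. Answer = 3

3


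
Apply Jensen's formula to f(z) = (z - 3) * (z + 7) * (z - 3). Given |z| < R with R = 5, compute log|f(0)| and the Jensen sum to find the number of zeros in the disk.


Jensen's formula: (1/2pi)*integral log|f(Re^it)|dt = log|f(0)| + sum_{|a_k|<R} log(R/|a_k|)
Step 1: f(0) = (-3) * 7 * (-3) = 63
Step 2: log|f(0)| = log|3| + log|-7| + log|3| = 4.1431
Step 3: Zeros inside |z| < 5: 3, 3
Step 4: Jensen sum = log(5/3) + log(5/3) = 1.0217
Step 5: n(R) = number of terms in the Jensen sum = count of zeros inside |z| < 5 = 2

2


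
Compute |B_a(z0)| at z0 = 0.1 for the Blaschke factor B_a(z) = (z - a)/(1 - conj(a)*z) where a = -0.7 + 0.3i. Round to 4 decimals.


Step 1: Numerator z0 - a = 0.1 - (-0.7 + 0.3i) = 0.8 - 0.3i
Step 2: Denominator 1 - conj(a)*z0 = 1 - (-0.7 - 0.3i)*0.1 = 1.07 + 0.03i
Step 3: |z0 - a|^2 = 0.8^2 + (-0.3)^2 = 0.73; |1 - conj(a)*z0|^2 = 1.07^2 + 0.03^2 = 1.1458
Step 4: |B_a(0.1)| = sqrt(0.73 / 1.1458) = sqrt(0.637109)
Step 5: = 0.7982

0.7982


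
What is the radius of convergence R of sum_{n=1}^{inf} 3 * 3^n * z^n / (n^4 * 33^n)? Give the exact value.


Step 1: General term a_n = 3 * 3^n / (n^4 * 33^n)
Step 2: By the root test, |a_n|^(1/n) = 3^(1/n) * 3 / (n^(4/n) * 33) -> 3/33 as n -> infinity (since 3^(1/n) -> 1 and n^(4/n) -> 1)
Step 3: R = 1/lim|a_n|^(1/n) = 33/3 = 11

11


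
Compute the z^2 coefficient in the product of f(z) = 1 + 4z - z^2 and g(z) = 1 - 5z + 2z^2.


Step 1: z^2 term in f*g comes from: (1)*(2z^2) + (4z)*(-5z) + (-z^2)*(1)
Step 2: = 2 - 20 - 1
Step 3: = -19

-19


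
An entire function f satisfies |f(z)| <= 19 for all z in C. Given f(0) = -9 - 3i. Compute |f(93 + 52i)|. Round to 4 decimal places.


Step 1: By Liouville's theorem, a bounded entire function is constant.
Step 2: f(z) = f(0) = -9 - 3i for all z.
Step 3: |f(w)| = |-9 - 3i| = sqrt(81 + 9)
Step 4: = 9.4868

9.4868


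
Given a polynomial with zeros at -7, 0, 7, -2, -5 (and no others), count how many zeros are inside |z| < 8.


Step 1: Check each root:
  z = -7: |-7| = 7 < 8
  z = 0: |0| = 0 < 8
  z = 7: |7| = 7 < 8
  z = -2: |-2| = 2 < 8
  z = -5: |-5| = 5 < 8
Step 2: Count = 5

5


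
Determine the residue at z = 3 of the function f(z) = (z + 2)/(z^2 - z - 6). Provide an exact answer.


Step 1: Q(z) = z^2 - z - 6 = (z - 3)(z + 2)
Step 2: Q'(z) = 2z - 1
Step 3: Q'(3) = 5, P(3) = 5
Step 4: Res = P(3)/Q'(3) = 5/5 = 1

1


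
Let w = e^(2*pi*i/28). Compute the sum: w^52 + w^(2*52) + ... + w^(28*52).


Step 1: The sum sum_{j=1}^{n} w^(k*j) equals n if n | k, else 0.
Step 2: Here n = 28, k = 52
Step 3: Does n divide k? 28 | 52 -> False
Step 4: Sum = 0

0


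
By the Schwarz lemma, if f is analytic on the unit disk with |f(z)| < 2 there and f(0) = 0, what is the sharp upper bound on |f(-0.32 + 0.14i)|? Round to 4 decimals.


Step 1: g = f/2 maps D -> D with g(0) = 0, so by the Schwarz lemma |g(z)| <= |z|, i.e. |f(z)| <= 2|z|; this is sharp (f(z) = 2z).
Step 2: |z0|^2 = (-0.32)^2 + 0.14^2 = 0.122
Step 3: |z0| = sqrt(0.122) = 0.349285
Step 4: Best bound = 2 * |z0| = 2 * 0.349285 = 0.6986

0.6986


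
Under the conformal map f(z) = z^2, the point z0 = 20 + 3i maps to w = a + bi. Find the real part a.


Step 1: z0 = 20 + 3i
Step 2: z0^2 = 20^2 - 3^2 + 120i
Step 3: real part = 400 - 9 = 391

391


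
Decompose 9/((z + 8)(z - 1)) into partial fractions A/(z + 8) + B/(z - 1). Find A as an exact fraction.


Step 1: Multiply both sides by (z + 8) and set z = -8
Step 2: A = 9 / (-8 - 1)
Step 3: A = 9 / (-9)
Step 4: A = -1

-1


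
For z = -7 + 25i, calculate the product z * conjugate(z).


Step 1: conj(z) = -7 - 25i
Step 2: z * conj(z) = (-7)^2 + 25^2
Step 3: = 49 + 625 = 674

674


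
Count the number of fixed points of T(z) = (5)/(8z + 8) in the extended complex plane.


Step 1: Fixed points satisfy T(z) = z
Step 2: 8z^2 + 8z - 5 = 0
Step 3: Discriminant = 8^2 - 4*8*(-5) = 224
Step 4: Number of fixed points = 2

2


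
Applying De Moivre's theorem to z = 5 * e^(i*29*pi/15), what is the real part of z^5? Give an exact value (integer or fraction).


Step 1: By De Moivre's theorem, z^5 = 5^5 * e^(i*5*29*pi/15) = 3125 * (cos(29*pi/3) + i*sin(29*pi/3))
Step 2: |z|^5 = 5^5 = 3125
Step 3: Reduce the angle mod 2*pi: 29*pi/3 - 8*pi = 5*pi/3
Step 4: cos(5*pi/3) = 1/2
Step 5: Re(z^5) = 3125 * 1/2 = 3125/2

3125/2


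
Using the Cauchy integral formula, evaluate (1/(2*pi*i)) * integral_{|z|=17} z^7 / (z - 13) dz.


Step 1: f(z) = z^7, a = 13 is inside |z| = 17
Step 2: By Cauchy integral formula: (1/(2pi*i)) * integral = f(a)
Step 3: f(13) = 13^7 = 62748517

62748517


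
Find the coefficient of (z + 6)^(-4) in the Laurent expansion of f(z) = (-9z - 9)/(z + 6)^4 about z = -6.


Step 1: Write the numerator in powers of (z + 6): -9z - 9 = -9(z + 6) + (-9*(-6) - 9) = -9(z + 6) + 45
Step 2: Divide by (z + 6)^4: f(z) = 45(z + 6)^(-4) - 9(z + 6)^(-3)
Step 3: This finite sum is the Laurent series of f about z = -6.
Step 4: Coefficient of (z + 6)^(-4) = -9*(-6) - 9 = 45

45


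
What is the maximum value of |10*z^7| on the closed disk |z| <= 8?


Step 1: On |z| = 8, |f(z)| = 10 * |z|^7 = 10 * 8^7
Step 2: By maximum modulus principle, maximum is on boundary.
Step 3: Maximum = 10 * 2097152 = 20971520

20971520


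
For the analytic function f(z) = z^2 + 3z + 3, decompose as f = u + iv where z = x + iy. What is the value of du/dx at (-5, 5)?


Step 1: f(z) = (x+iy)^2 + 3(x+iy) + 3
Step 2: u = (x^2 - y^2) + 3x + 3
Step 3: u_x = 2x + 3
Step 4: At (-5, 5): u_x = -10 + 3 = -7

-7


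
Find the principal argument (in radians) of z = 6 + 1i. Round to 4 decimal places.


Step 1: z = 6 + 1i
Step 2: arg(z) = atan2(1, 6)
Step 3: arg(z) = 0.1651

0.1651


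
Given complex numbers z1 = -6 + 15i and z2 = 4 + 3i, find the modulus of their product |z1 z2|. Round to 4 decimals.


Step 1: |z1| = sqrt((-6)^2 + 15^2) = sqrt(261)
Step 2: |z2| = sqrt(4^2 + 3^2) = sqrt(25)
Step 3: |z1*z2| = |z1|*|z2| = sqrt(261) * sqrt(25) = sqrt(261 * 25) = sqrt(6525)
Step 4: = 80.7775

80.7775


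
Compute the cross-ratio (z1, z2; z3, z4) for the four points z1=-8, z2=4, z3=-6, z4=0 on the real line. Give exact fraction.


Step 1: (z1-z3)(z2-z4) = (-2) * 4 = -8
Step 2: (z1-z4)(z2-z3) = (-8) * 10 = -80
Step 3: Cross-ratio = 8/80 = 1/10

1/10


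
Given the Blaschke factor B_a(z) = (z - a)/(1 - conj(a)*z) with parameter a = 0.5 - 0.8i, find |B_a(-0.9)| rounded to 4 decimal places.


Step 1: Numerator z0 - a = -0.9 - (0.5 - 0.8i) = -1.4 + 0.8i
Step 2: Denominator 1 - conj(a)*z0 = 1 - (0.5 + 0.8i)*(-0.9) = 1.45 + 0.72i
Step 3: |z0 - a|^2 = (-1.4)^2 + 0.8^2 = 2.6; |1 - conj(a)*z0|^2 = 1.45^2 + 0.72^2 = 2.6209
Step 4: |B_a(-0.9)| = sqrt(2.6 / 2.6209) = sqrt(0.992026)
Step 5: = 0.996

0.996


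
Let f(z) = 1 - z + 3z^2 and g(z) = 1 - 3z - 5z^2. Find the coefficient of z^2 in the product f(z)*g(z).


Step 1: z^2 term in f*g comes from: (1)*(-5z^2) + (-z)*(-3z) + (3z^2)*(1)
Step 2: = -5 + 3 + 3
Step 3: = 1

1


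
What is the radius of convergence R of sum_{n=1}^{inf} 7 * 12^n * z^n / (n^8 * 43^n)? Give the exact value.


Step 1: General term a_n = 7 * 12^n / (n^8 * 43^n)
Step 2: By the root test, |a_n|^(1/n) = 7^(1/n) * 12 / (n^(8/n) * 43) -> 12/43 as n -> infinity (since 7^(1/n) -> 1 and n^(8/n) -> 1)
Step 3: R = 1/lim|a_n|^(1/n) = 43/12

43/12


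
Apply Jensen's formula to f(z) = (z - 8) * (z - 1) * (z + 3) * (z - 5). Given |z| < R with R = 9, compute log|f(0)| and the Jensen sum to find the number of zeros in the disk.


Jensen's formula: (1/2pi)*integral log|f(Re^it)|dt = log|f(0)| + sum_{|a_k|<R} log(R/|a_k|)
Step 1: f(0) = (-8) * (-1) * 3 * (-5) = -120
Step 2: log|f(0)| = log|8| + log|1| + log|-3| + log|5| = 4.7875
Step 3: Zeros inside |z| < 9: 8, 1, -3, 5
Step 4: Jensen sum = log(9/8) + log(9/1) + log(9/3) + log(9/5) = 4.0014
Step 5: n(R) = number of terms in the Jensen sum = count of zeros inside |z| < 9 = 4

4


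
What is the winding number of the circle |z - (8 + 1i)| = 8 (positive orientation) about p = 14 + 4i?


Step 1: Center c = (8, 1), radius = 8
Step 2: |p - c|^2 = 6^2 + 3^2 = 45
Step 3: r^2 = 64
Step 4: |p-c| < r so winding number = 1

1


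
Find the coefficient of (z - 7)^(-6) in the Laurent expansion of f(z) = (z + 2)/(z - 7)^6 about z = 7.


Step 1: Write the numerator in powers of (z - 7): z + 2 = (z - 7) + (1*7 + 2) = (z - 7) + 9
Step 2: Divide by (z - 7)^6: f(z) = 9(z - 7)^(-6) + (z - 7)^(-5)
Step 3: This finite sum is the Laurent series of f about z = 7.
Step 4: Coefficient of (z - 7)^(-6) = 1*7 + 2 = 9

9


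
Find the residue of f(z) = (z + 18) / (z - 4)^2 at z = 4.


Step 1: Pole of order 2 at z = 4
Step 2: Res = lim d/dz [(z - 4)^2 * f(z)] as z -> 4
Step 3: (z - 4)^2 * f(z) = z + 18
Step 4: d/dz[z + 18] = 1

1


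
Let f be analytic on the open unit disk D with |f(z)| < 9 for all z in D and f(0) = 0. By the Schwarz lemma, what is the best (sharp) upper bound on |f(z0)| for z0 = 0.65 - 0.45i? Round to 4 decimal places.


Step 1: g = f/9 maps D -> D with g(0) = 0, so by the Schwarz lemma |g(z)| <= |z|, i.e. |f(z)| <= 9|z|; this is sharp (f(z) = 9z).
Step 2: |z0|^2 = 0.65^2 + (-0.45)^2 = 0.625
Step 3: |z0| = sqrt(0.625) = 0.790569
Step 4: Best bound = 9 * |z0| = 9 * 0.790569 = 7.1151

7.1151


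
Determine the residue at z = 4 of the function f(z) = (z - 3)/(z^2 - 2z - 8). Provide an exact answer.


Step 1: Q(z) = z^2 - 2z - 8 = (z - 4)(z + 2)
Step 2: Q'(z) = 2z - 2
Step 3: Q'(4) = 6, P(4) = 1
Step 4: Res = P(4)/Q'(4) = 1/6 = 1/6

1/6


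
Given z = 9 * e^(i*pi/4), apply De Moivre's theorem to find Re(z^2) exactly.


Step 1: By De Moivre's theorem, z^2 = 9^2 * e^(i*2*pi/4) = 81 * (cos(pi/2) + i*sin(pi/2))
Step 2: |z|^2 = 9^2 = 81
Step 3: The angle pi/2 already lies in [0, 2*pi)
Step 4: cos(pi/2) = 0
Step 5: Re(z^2) = 81 * 0 = 0

0


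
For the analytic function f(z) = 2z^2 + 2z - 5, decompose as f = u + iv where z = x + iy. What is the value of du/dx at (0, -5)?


Step 1: f(z) = 2(x+iy)^2 + 2(x+iy) - 5
Step 2: u = 2(x^2 - y^2) + 2x - 5
Step 3: u_x = 4x + 2
Step 4: At (0, -5): u_x = 0 + 2 = 2

2


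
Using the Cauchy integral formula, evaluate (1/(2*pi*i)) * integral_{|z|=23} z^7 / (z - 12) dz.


Step 1: f(z) = z^7, a = 12 is inside |z| = 23
Step 2: By Cauchy integral formula: (1/(2pi*i)) * integral = f(a)
Step 3: f(12) = 12^7 = 35831808

35831808


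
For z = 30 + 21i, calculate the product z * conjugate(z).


Step 1: conj(z) = 30 - 21i
Step 2: z * conj(z) = 30^2 + 21^2
Step 3: = 900 + 441 = 1341

1341


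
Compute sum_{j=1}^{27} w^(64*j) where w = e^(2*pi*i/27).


Step 1: The sum sum_{j=1}^{n} w^(k*j) equals n if n | k, else 0.
Step 2: Here n = 27, k = 64
Step 3: Does n divide k? 27 | 64 -> False
Step 4: Sum = 0

0


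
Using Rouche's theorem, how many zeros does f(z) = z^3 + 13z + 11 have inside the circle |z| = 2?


Step 1: On |z| = 2 the three terms have sizes |z^3| = 2^3 = 8, |13z| = 13*2 = 26, |11| = 11
Step 2: The dominant term is g(z) = 13z; let h(z) = z^3 + 11 so f = g + h
Step 3: On |z| = 2: |g| = 26 and |h| <= 8 + 11 = 19
Step 4: Since 26 > 19, |h| < |g| on |z| = 2, so by Rouche f has the same number of zeros as g inside |z| < 2
Step 5: g(z) = 13z has 1 zero (at the origin, multiplicity 1) inside |z| < 2. Answer = 1

1


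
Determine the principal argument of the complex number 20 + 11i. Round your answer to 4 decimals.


Step 1: z = 20 + 11i
Step 2: arg(z) = atan2(11, 20)
Step 3: arg(z) = 0.5028

0.5028


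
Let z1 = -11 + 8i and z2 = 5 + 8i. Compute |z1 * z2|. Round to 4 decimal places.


Step 1: |z1| = sqrt((-11)^2 + 8^2) = sqrt(185)
Step 2: |z2| = sqrt(5^2 + 8^2) = sqrt(89)
Step 3: |z1*z2| = |z1|*|z2| = sqrt(185) * sqrt(89) = sqrt(185 * 89) = sqrt(16465)
Step 4: = 128.316

128.316


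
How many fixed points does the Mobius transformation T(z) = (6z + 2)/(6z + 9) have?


Step 1: Fixed points satisfy T(z) = z
Step 2: 6z^2 + 3z - 2 = 0
Step 3: Discriminant = 3^2 - 4*6*(-2) = 57
Step 4: Number of fixed points = 2

2


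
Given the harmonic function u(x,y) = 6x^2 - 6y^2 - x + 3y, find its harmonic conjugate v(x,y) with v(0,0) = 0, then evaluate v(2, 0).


Step 1: v_x = -u_y = 12y - 3
Step 2: v_y = u_x = 12x - 1
Step 3: v = 12xy - 3x - y + C
Step 4: v(0,0) = 0 => C = 0
Step 5: v(2, 0) = -6

-6


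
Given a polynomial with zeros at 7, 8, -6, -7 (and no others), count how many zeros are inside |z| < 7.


Step 1: Check each root:
  z = 7: |7| = 7 >= 7
  z = 8: |8| = 8 >= 7
  z = -6: |-6| = 6 < 7
  z = -7: |-7| = 7 >= 7
Step 2: Count = 1

1


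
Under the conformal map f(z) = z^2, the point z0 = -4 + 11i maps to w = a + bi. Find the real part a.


Step 1: z0 = -4 + 11i
Step 2: z0^2 = (-4)^2 - 11^2 - 88i
Step 3: real part = 16 - 121 = -105

-105


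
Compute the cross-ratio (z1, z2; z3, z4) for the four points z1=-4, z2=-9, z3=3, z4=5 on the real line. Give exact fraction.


Step 1: (z1-z3)(z2-z4) = (-7) * (-14) = 98
Step 2: (z1-z4)(z2-z3) = (-9) * (-12) = 108
Step 3: Cross-ratio = 98/108 = 49/54

49/54


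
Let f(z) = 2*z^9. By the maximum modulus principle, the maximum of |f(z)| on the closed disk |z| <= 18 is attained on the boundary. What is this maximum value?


Step 1: On |z| = 18, |f(z)| = 2 * |z|^9 = 2 * 18^9
Step 2: By maximum modulus principle, maximum is on boundary.
Step 3: Maximum = 2 * 198359290368 = 396718580736

396718580736


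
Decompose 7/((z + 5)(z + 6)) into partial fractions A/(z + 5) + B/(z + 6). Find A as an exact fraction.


Step 1: Multiply both sides by (z + 5) and set z = -5
Step 2: A = 7 / (-5 + 6)
Step 3: A = 7 / 1
Step 4: A = 7

7


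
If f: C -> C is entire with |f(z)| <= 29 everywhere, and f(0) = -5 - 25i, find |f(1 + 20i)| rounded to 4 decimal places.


Step 1: By Liouville's theorem, a bounded entire function is constant.
Step 2: f(z) = f(0) = -5 - 25i for all z.
Step 3: |f(w)| = |-5 - 25i| = sqrt(25 + 625)
Step 4: = 25.4951

25.4951


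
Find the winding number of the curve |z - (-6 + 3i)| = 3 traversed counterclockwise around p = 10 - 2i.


Step 1: Center c = (-6, 3), radius = 3
Step 2: |p - c|^2 = 16^2 + (-5)^2 = 281
Step 3: r^2 = 9
Step 4: |p-c| > r so winding number = 0

0


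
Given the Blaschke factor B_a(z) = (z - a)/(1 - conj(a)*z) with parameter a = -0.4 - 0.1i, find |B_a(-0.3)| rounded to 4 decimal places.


Step 1: Numerator z0 - a = -0.3 - (-0.4 - 0.1i) = 0.1 + 0.1i
Step 2: Denominator 1 - conj(a)*z0 = 1 - (-0.4 + 0.1i)*(-0.3) = 0.88 + 0.03i
Step 3: |z0 - a|^2 = 0.1^2 + 0.1^2 = 0.02; |1 - conj(a)*z0|^2 = 0.88^2 + 0.03^2 = 0.7753
Step 4: |B_a(-0.3)| = sqrt(0.02 / 0.7753) = sqrt(0.025796)
Step 5: = 0.1606

0.1606


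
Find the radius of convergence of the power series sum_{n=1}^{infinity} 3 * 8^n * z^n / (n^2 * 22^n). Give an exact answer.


Step 1: General term a_n = 3 * 8^n / (n^2 * 22^n)
Step 2: By the root test, |a_n|^(1/n) = 3^(1/n) * 8 / (n^(2/n) * 22) -> 8/22 as n -> infinity (since 3^(1/n) -> 1 and n^(2/n) -> 1)
Step 3: R = 1/lim|a_n|^(1/n) = 22/8 = 11/4

11/4


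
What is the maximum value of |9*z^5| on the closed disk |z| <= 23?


Step 1: On |z| = 23, |f(z)| = 9 * |z|^5 = 9 * 23^5
Step 2: By maximum modulus principle, maximum is on boundary.
Step 3: Maximum = 9 * 6436343 = 57927087

57927087


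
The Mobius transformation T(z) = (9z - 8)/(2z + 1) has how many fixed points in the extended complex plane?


Step 1: Fixed points satisfy T(z) = z
Step 2: 2z^2 - 8z + 8 = 0
Step 3: Discriminant = (-8)^2 - 4*2*8 = 0
Step 4: Number of fixed points = 1

1


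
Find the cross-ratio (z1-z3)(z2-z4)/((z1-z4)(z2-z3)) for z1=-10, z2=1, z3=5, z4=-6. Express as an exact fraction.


Step 1: (z1-z3)(z2-z4) = (-15) * 7 = -105
Step 2: (z1-z4)(z2-z3) = (-4) * (-4) = 16
Step 3: Cross-ratio = -105/16 = -105/16

-105/16


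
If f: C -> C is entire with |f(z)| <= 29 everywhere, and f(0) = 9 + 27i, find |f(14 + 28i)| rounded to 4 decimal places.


Step 1: By Liouville's theorem, a bounded entire function is constant.
Step 2: f(z) = f(0) = 9 + 27i for all z.
Step 3: |f(w)| = |9 + 27i| = sqrt(81 + 729)
Step 4: = 28.4605

28.4605


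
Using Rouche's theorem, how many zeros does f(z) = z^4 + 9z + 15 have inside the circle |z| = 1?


Step 1: On |z| = 1 the three terms have sizes |z^4| = 1^4 = 1, |9z| = 9*1 = 9, |15| = 15
Step 2: The dominant term is g(z) = 15; let h(z) = z^4 + 9z so f = g + h
Step 3: On |z| = 1: |g| = 15 and |h| <= 1 + 9 = 10
Step 4: Since 15 > 10, |h| < |g| on |z| = 1, so by Rouche f has the same number of zeros as g inside |z| < 1
Step 5: g(z) = 15 is a nonzero constant with no zeros inside |z| < 1. Answer = 0

0


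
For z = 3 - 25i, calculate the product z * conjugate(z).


Step 1: conj(z) = 3 + 25i
Step 2: z * conj(z) = 3^2 + (-25)^2
Step 3: = 9 + 625 = 634

634


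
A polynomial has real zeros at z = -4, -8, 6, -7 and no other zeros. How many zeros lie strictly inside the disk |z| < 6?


Step 1: Check each root:
  z = -4: |-4| = 4 < 6
  z = -8: |-8| = 8 >= 6
  z = 6: |6| = 6 >= 6
  z = -7: |-7| = 7 >= 6
Step 2: Count = 1

1


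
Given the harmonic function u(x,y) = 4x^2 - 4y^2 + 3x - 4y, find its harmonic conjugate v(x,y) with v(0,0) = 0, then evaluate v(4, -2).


Step 1: v_x = -u_y = 8y + 4
Step 2: v_y = u_x = 8x + 3
Step 3: v = 8xy + 4x + 3y + C
Step 4: v(0,0) = 0 => C = 0
Step 5: v(4, -2) = -54

-54


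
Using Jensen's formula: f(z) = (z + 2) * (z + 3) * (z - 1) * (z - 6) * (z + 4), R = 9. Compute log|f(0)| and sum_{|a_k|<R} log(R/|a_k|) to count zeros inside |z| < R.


Jensen's formula: (1/2pi)*integral log|f(Re^it)|dt = log|f(0)| + sum_{|a_k|<R} log(R/|a_k|)
Step 1: f(0) = 2 * 3 * (-1) * (-6) * 4 = 144
Step 2: log|f(0)| = log|-2| + log|-3| + log|1| + log|6| + log|-4| = 4.9698
Step 3: Zeros inside |z| < 9: -2, -3, 1, 6, -4
Step 4: Jensen sum = log(9/2) + log(9/3) + log(9/1) + log(9/6) + log(9/4) = 6.0163
Step 5: n(R) = number of terms in the Jensen sum = count of zeros inside |z| < 9 = 5

5


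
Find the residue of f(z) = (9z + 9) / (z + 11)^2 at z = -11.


Step 1: Pole of order 2 at z = -11
Step 2: Res = lim d/dz [(z + 11)^2 * f(z)] as z -> -11
Step 3: (z + 11)^2 * f(z) = 9z + 9
Step 4: d/dz[9z + 9] = 9

9


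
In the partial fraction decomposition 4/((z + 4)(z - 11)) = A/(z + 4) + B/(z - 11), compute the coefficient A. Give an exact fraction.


Step 1: Multiply both sides by (z + 4) and set z = -4
Step 2: A = 4 / (-4 - 11)
Step 3: A = 4 / (-15)
Step 4: A = -4/15

-4/15


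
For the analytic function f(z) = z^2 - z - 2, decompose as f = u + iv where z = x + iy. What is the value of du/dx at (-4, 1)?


Step 1: f(z) = (x+iy)^2 - (x+iy) - 2
Step 2: u = (x^2 - y^2) - x - 2
Step 3: u_x = 2x - 1
Step 4: At (-4, 1): u_x = -8 - 1 = -9

-9


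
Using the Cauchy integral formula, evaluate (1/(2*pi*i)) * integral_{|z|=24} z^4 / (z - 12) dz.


Step 1: f(z) = z^4, a = 12 is inside |z| = 24
Step 2: By Cauchy integral formula: (1/(2pi*i)) * integral = f(a)
Step 3: f(12) = 12^4 = 20736

20736


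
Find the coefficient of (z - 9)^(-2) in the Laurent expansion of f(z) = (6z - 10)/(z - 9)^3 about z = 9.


Step 1: Write the numerator in powers of (z - 9): 6z - 10 = 6(z - 9) + (6*9 - 10) = 6(z - 9) + 44
Step 2: Divide by (z - 9)^3: f(z) = 44(z - 9)^(-3) + 6(z - 9)^(-2)
Step 3: This finite sum is the Laurent series of f about z = 9.
Step 4: Coefficient of (z - 9)^(-2) = coefficient of (z - 9) in the re-centred numerator = 6

6


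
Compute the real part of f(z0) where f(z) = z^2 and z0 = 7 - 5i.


Step 1: z0 = 7 - 5i
Step 2: z0^2 = 7^2 - (-5)^2 - 70i
Step 3: real part = 49 - 25 = 24

24


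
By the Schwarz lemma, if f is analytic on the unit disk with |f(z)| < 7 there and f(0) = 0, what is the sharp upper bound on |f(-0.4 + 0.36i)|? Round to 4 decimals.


Step 1: g = f/7 maps D -> D with g(0) = 0, so by the Schwarz lemma |g(z)| <= |z|, i.e. |f(z)| <= 7|z|; this is sharp (f(z) = 7z).
Step 2: |z0|^2 = (-0.4)^2 + 0.36^2 = 0.2896
Step 3: |z0| = sqrt(0.2896) = 0.538145
Step 4: Best bound = 7 * |z0| = 7 * 0.538145 = 3.767

3.767


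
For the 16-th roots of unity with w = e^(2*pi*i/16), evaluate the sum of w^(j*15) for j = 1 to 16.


Step 1: The sum sum_{j=1}^{n} w^(k*j) equals n if n | k, else 0.
Step 2: Here n = 16, k = 15
Step 3: Does n divide k? 16 | 15 -> False
Step 4: Sum = 0

0


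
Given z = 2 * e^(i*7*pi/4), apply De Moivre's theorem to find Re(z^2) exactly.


Step 1: By De Moivre's theorem, z^2 = 2^2 * e^(i*2*7*pi/4) = 4 * (cos(7*pi/2) + i*sin(7*pi/2))
Step 2: |z|^2 = 2^2 = 4
Step 3: Reduce the angle mod 2*pi: 7*pi/2 - 2*pi = 3*pi/2
Step 4: cos(3*pi/2) = 0
Step 5: Re(z^2) = 4 * 0 = 0

0


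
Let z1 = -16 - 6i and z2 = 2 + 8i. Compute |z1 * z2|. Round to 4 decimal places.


Step 1: |z1| = sqrt((-16)^2 + (-6)^2) = sqrt(292)
Step 2: |z2| = sqrt(2^2 + 8^2) = sqrt(68)
Step 3: |z1*z2| = |z1|*|z2| = sqrt(292) * sqrt(68) = sqrt(292 * 68) = sqrt(19856)
Step 4: = 140.9113

140.9113


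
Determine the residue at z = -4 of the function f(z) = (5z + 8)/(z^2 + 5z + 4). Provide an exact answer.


Step 1: Q(z) = z^2 + 5z + 4 = (z + 4)(z + 1)
Step 2: Q'(z) = 2z + 5
Step 3: Q'(-4) = -3, P(-4) = -12
Step 4: Res = P(-4)/Q'(-4) = -12/(-3) = 4

4


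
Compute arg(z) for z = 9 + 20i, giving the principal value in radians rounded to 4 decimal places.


Step 1: z = 9 + 20i
Step 2: arg(z) = atan2(20, 9)
Step 3: arg(z) = 1.1479

1.1479


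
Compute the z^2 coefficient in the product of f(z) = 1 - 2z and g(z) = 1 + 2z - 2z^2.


Step 1: z^2 term in f*g comes from: (1)*(-2z^2) + (-2z)*(2z) + (0)*(1)
Step 2: = -2 - 4 + 0
Step 3: = -6

-6


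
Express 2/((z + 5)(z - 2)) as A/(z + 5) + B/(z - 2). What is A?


Step 1: Multiply both sides by (z + 5) and set z = -5
Step 2: A = 2 / (-5 - 2)
Step 3: A = 2 / (-7)
Step 4: A = -2/7

-2/7


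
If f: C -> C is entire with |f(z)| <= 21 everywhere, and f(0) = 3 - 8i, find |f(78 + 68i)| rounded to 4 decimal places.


Step 1: By Liouville's theorem, a bounded entire function is constant.
Step 2: f(z) = f(0) = 3 - 8i for all z.
Step 3: |f(w)| = |3 - 8i| = sqrt(9 + 64)
Step 4: = 8.544

8.544


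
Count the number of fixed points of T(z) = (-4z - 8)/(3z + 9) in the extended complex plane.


Step 1: Fixed points satisfy T(z) = z
Step 2: 3z^2 + 13z + 8 = 0
Step 3: Discriminant = 13^2 - 4*3*8 = 73
Step 4: Number of fixed points = 2

2


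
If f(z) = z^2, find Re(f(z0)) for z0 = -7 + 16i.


Step 1: z0 = -7 + 16i
Step 2: z0^2 = (-7)^2 - 16^2 - 224i
Step 3: real part = 49 - 256 = -207

-207


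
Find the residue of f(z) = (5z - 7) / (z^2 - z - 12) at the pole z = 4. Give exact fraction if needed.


Step 1: Q(z) = z^2 - z - 12 = (z - 4)(z + 3)
Step 2: Q'(z) = 2z - 1
Step 3: Q'(4) = 7, P(4) = 13
Step 4: Res = P(4)/Q'(4) = 13/7 = 13/7

13/7


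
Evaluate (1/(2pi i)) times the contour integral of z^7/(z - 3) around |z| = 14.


Step 1: f(z) = z^7, a = 3 is inside |z| = 14
Step 2: By Cauchy integral formula: (1/(2pi*i)) * integral = f(a)
Step 3: f(3) = 3^7 = 2187

2187


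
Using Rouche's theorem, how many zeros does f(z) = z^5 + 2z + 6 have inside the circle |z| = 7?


Step 1: On |z| = 7 the three terms have sizes |z^5| = 7^5 = 16807, |2z| = 2*7 = 14, |6| = 6
Step 2: The dominant term is g(z) = z^5; let h(z) = 2z + 6 so f = g + h
Step 3: On |z| = 7: |g| = 16807 and |h| <= 14 + 6 = 20
Step 4: Since 16807 > 20, |h| < |g| on |z| = 7, so by Rouche f has the same number of zeros as g inside |z| < 7
Step 5: g(z) = z^5 has 5 zeros (all at the origin) inside |z| < 7. Answer = 5

5


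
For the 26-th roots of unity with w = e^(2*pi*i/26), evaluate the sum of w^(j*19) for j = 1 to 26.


Step 1: The sum sum_{j=1}^{n} w^(k*j) equals n if n | k, else 0.
Step 2: Here n = 26, k = 19
Step 3: Does n divide k? 26 | 19 -> False
Step 4: Sum = 0

0


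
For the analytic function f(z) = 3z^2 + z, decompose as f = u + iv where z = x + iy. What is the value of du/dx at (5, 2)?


Step 1: f(z) = 3(x+iy)^2 + (x+iy) + 0
Step 2: u = 3(x^2 - y^2) + x + 0
Step 3: u_x = 6x + 1
Step 4: At (5, 2): u_x = 30 + 1 = 31

31


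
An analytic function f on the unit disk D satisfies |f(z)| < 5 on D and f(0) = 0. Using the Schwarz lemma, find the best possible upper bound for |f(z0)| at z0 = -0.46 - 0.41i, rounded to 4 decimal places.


Step 1: g = f/5 maps D -> D with g(0) = 0, so by the Schwarz lemma |g(z)| <= |z|, i.e. |f(z)| <= 5|z|; this is sharp (f(z) = 5z).
Step 2: |z0|^2 = (-0.46)^2 + (-0.41)^2 = 0.3797
Step 3: |z0| = sqrt(0.3797) = 0.616198
Step 4: Best bound = 5 * |z0| = 5 * 0.616198 = 3.081

3.081


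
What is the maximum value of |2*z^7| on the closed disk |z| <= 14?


Step 1: On |z| = 14, |f(z)| = 2 * |z|^7 = 2 * 14^7
Step 2: By maximum modulus principle, maximum is on boundary.
Step 3: Maximum = 2 * 105413504 = 210827008

210827008


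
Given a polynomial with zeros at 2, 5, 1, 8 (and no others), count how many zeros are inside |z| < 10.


Step 1: Check each root:
  z = 2: |2| = 2 < 10
  z = 5: |5| = 5 < 10
  z = 1: |1| = 1 < 10
  z = 8: |8| = 8 < 10
Step 2: Count = 4

4


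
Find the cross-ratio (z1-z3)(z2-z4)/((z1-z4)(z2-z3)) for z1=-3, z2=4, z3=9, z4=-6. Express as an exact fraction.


Step 1: (z1-z3)(z2-z4) = (-12) * 10 = -120
Step 2: (z1-z4)(z2-z3) = 3 * (-5) = -15
Step 3: Cross-ratio = 120/15 = 8

8


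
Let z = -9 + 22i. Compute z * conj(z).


Step 1: conj(z) = -9 - 22i
Step 2: z * conj(z) = (-9)^2 + 22^2
Step 3: = 81 + 484 = 565

565


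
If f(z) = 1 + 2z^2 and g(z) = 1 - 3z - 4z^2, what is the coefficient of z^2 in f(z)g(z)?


Step 1: z^2 term in f*g comes from: (1)*(-4z^2) + (0)*(-3z) + (2z^2)*(1)
Step 2: = -4 + 0 + 2
Step 3: = -2

-2


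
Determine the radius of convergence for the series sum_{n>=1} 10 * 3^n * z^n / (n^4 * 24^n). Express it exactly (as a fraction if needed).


Step 1: General term a_n = 10 * 3^n / (n^4 * 24^n)
Step 2: By the root test, |a_n|^(1/n) = 10^(1/n) * 3 / (n^(4/n) * 24) -> 3/24 as n -> infinity (since 10^(1/n) -> 1 and n^(4/n) -> 1)
Step 3: R = 1/lim|a_n|^(1/n) = 24/3 = 8

8


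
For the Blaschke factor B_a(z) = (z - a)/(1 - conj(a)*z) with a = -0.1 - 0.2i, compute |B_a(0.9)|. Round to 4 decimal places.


Step 1: Numerator z0 - a = 0.9 - (-0.1 - 0.2i) = 1 + 0.2i
Step 2: Denominator 1 - conj(a)*z0 = 1 - (-0.1 + 0.2i)*0.9 = 1.09 - 0.18i
Step 3: |z0 - a|^2 = 1^2 + 0.2^2 = 1.04; |1 - conj(a)*z0|^2 = 1.09^2 + (-0.18)^2 = 1.2205
Step 4: |B_a(0.9)| = sqrt(1.04 / 1.2205) = sqrt(0.85211)
Step 5: = 0.9231

0.9231


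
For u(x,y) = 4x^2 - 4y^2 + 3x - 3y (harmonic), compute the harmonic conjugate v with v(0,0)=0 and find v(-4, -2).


Step 1: v_x = -u_y = 8y + 3
Step 2: v_y = u_x = 8x + 3
Step 3: v = 8xy + 3x + 3y + C
Step 4: v(0,0) = 0 => C = 0
Step 5: v(-4, -2) = 46

46


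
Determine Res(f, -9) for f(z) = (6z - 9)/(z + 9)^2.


Step 1: Pole of order 2 at z = -9
Step 2: Res = lim d/dz [(z + 9)^2 * f(z)] as z -> -9
Step 3: (z + 9)^2 * f(z) = 6z - 9
Step 4: d/dz[6z - 9] = 6

6


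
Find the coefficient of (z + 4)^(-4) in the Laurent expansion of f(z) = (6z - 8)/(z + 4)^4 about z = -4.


Step 1: Write the numerator in powers of (z + 4): 6z - 8 = 6(z + 4) + (6*(-4) - 8) = 6(z + 4) - 32
Step 2: Divide by (z + 4)^4: f(z) = -32(z + 4)^(-4) + 6(z + 4)^(-3)
Step 3: This finite sum is the Laurent series of f about z = -4.
Step 4: Coefficient of (z + 4)^(-4) = 6*(-4) - 8 = -32

-32


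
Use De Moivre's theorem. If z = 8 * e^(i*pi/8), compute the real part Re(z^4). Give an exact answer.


Step 1: By De Moivre's theorem, z^4 = 8^4 * e^(i*4*pi/8) = 4096 * (cos(pi/2) + i*sin(pi/2))
Step 2: |z|^4 = 8^4 = 4096
Step 3: The angle pi/2 already lies in [0, 2*pi)
Step 4: cos(pi/2) = 0
Step 5: Re(z^4) = 4096 * 0 = 0

0


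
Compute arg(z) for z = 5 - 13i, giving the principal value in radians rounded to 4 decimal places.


Step 1: z = 5 - 13i
Step 2: arg(z) = atan2(-13, 5)
Step 3: arg(z) = -1.2036

-1.2036


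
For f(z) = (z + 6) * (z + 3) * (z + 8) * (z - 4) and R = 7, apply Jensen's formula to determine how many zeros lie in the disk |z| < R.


Jensen's formula: (1/2pi)*integral log|f(Re^it)|dt = log|f(0)| + sum_{|a_k|<R} log(R/|a_k|)
Step 1: f(0) = 6 * 3 * 8 * (-4) = -576
Step 2: log|f(0)| = log|-6| + log|-3| + log|-8| + log|4| = 6.3561
Step 3: Zeros inside |z| < 7: -6, -3, 4
Step 4: Jensen sum = log(7/6) + log(7/3) + log(7/4) = 1.5611
Step 5: n(R) = number of terms in the Jensen sum = count of zeros inside |z| < 7 = 3

3


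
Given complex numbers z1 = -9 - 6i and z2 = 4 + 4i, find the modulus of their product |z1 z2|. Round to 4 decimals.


Step 1: |z1| = sqrt((-9)^2 + (-6)^2) = sqrt(117)
Step 2: |z2| = sqrt(4^2 + 4^2) = sqrt(32)
Step 3: |z1*z2| = |z1|*|z2| = sqrt(117) * sqrt(32) = sqrt(117 * 32) = sqrt(3744)
Step 4: = 61.1882

61.1882


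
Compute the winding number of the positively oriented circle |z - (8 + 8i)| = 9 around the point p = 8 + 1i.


Step 1: Center c = (8, 8), radius = 9
Step 2: |p - c|^2 = 0^2 + (-7)^2 = 49
Step 3: r^2 = 81
Step 4: |p-c| < r so winding number = 1

1


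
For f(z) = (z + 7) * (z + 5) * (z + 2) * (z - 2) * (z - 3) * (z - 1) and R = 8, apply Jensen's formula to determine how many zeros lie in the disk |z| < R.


Jensen's formula: (1/2pi)*integral log|f(Re^it)|dt = log|f(0)| + sum_{|a_k|<R} log(R/|a_k|)
Step 1: f(0) = 7 * 5 * 2 * (-2) * (-3) * (-1) = -420
Step 2: log|f(0)| = log|-7| + log|-5| + log|-2| + log|2| + log|3| + log|1| = 6.0403
Step 3: Zeros inside |z| < 8: -7, -5, -2, 2, 3, 1
Step 4: Jensen sum = log(8/7) + log(8/5) + log(8/2) + log(8/2) + log(8/3) + log(8/1) = 6.4364
Step 5: n(R) = number of terms in the Jensen sum = count of zeros inside |z| < 8 = 6

6


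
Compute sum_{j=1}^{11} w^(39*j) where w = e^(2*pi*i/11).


Step 1: The sum sum_{j=1}^{n} w^(k*j) equals n if n | k, else 0.
Step 2: Here n = 11, k = 39
Step 3: Does n divide k? 11 | 39 -> False
Step 4: Sum = 0

0


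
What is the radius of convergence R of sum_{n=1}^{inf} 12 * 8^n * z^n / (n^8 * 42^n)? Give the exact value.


Step 1: General term a_n = 12 * 8^n / (n^8 * 42^n)
Step 2: By the root test, |a_n|^(1/n) = 12^(1/n) * 8 / (n^(8/n) * 42) -> 8/42 as n -> infinity (since 12^(1/n) -> 1 and n^(8/n) -> 1)
Step 3: R = 1/lim|a_n|^(1/n) = 42/8 = 21/4

21/4


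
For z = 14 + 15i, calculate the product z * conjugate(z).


Step 1: conj(z) = 14 - 15i
Step 2: z * conj(z) = 14^2 + 15^2
Step 3: = 196 + 225 = 421

421


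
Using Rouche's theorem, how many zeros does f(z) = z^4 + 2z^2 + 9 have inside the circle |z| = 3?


Step 1: On |z| = 3 the three terms have sizes |z^4| = 3^4 = 81, |2z^2| = 2*3^2 = 18, |9| = 9
Step 2: The dominant term is g(z) = z^4; let h(z) = 2z^2 + 9 so f = g + h
Step 3: On |z| = 3: |g| = 81 and |h| <= 18 + 9 = 27
Step 4: Since 81 > 27, |h| < |g| on |z| = 3, so by Rouche f has the same number of zeros as g inside |z| < 3
Step 5: g(z) = z^4 has 4 zeros (all at the origin) inside |z| < 3. Answer = 4

4


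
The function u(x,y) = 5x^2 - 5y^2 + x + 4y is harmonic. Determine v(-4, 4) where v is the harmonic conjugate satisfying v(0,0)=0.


Step 1: v_x = -u_y = 10y - 4
Step 2: v_y = u_x = 10x + 1
Step 3: v = 10xy - 4x + y + C
Step 4: v(0,0) = 0 => C = 0
Step 5: v(-4, 4) = -140

-140


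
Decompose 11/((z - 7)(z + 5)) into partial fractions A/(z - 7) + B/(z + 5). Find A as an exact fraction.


Step 1: Multiply both sides by (z - 7) and set z = 7
Step 2: A = 11 / (7 + 5)
Step 3: A = 11 / 12
Step 4: A = 11/12

11/12


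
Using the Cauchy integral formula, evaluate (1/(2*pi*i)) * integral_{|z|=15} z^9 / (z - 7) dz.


Step 1: f(z) = z^9, a = 7 is inside |z| = 15
Step 2: By Cauchy integral formula: (1/(2pi*i)) * integral = f(a)
Step 3: f(7) = 7^9 = 40353607

40353607


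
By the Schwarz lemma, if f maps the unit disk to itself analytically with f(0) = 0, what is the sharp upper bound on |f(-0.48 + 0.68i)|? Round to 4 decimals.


Step 1: Schwarz lemma: if f: D -> D is analytic with f(0) = 0, then |f(z)| <= |z| for all z in D, and this is sharp (f(z) = z).
Step 2: |z0|^2 = (-0.48)^2 + 0.68^2 = 0.6928
Step 3: |z0| = sqrt(0.6928) = 0.832346
Step 4: Best bound = |z0| = 0.8323

0.8323


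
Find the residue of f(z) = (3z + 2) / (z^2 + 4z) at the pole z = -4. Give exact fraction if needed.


Step 1: Q(z) = z^2 + 4z = (z + 4)(z)
Step 2: Q'(z) = 2z + 4
Step 3: Q'(-4) = -4, P(-4) = -10
Step 4: Res = P(-4)/Q'(-4) = -10/(-4) = 5/2

5/2


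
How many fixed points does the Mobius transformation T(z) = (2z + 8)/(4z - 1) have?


Step 1: Fixed points satisfy T(z) = z
Step 2: 4z^2 - 3z - 8 = 0
Step 3: Discriminant = (-3)^2 - 4*4*(-8) = 137
Step 4: Number of fixed points = 2

2


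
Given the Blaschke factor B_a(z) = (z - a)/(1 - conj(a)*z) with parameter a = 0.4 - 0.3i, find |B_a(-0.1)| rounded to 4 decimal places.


Step 1: Numerator z0 - a = -0.1 - (0.4 - 0.3i) = -0.5 + 0.3i
Step 2: Denominator 1 - conj(a)*z0 = 1 - (0.4 + 0.3i)*(-0.1) = 1.04 + 0.03i
Step 3: |z0 - a|^2 = (-0.5)^2 + 0.3^2 = 0.34; |1 - conj(a)*z0|^2 = 1.04^2 + 0.03^2 = 1.0825
Step 4: |B_a(-0.1)| = sqrt(0.34 / 1.0825) = sqrt(0.314088)
Step 5: = 0.5604

0.5604


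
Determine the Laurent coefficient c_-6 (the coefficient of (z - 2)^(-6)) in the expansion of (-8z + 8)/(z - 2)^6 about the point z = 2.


Step 1: Write the numerator in powers of (z - 2): -8z + 8 = -8(z - 2) + (-8*2 + 8) = -8(z - 2) - 8
Step 2: Divide by (z - 2)^6: f(z) = -8(z - 2)^(-6) - 8(z - 2)^(-5)
Step 3: This finite sum is the Laurent series of f about z = 2.
Step 4: Coefficient of (z - 2)^(-6) = -8*2 + 8 = -8

-8


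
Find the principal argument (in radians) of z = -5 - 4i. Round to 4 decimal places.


Step 1: z = -5 - 4i
Step 2: arg(z) = atan2(-4, -5)
Step 3: arg(z) = -2.4669

-2.4669


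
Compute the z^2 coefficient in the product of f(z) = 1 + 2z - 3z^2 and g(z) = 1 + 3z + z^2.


Step 1: z^2 term in f*g comes from: (1)*(z^2) + (2z)*(3z) + (-3z^2)*(1)
Step 2: = 1 + 6 - 3
Step 3: = 4

4


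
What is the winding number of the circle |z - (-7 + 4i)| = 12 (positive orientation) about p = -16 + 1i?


Step 1: Center c = (-7, 4), radius = 12
Step 2: |p - c|^2 = (-9)^2 + (-3)^2 = 90
Step 3: r^2 = 144
Step 4: |p-c| < r so winding number = 1

1


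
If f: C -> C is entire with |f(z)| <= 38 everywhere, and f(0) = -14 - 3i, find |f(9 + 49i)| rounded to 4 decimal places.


Step 1: By Liouville's theorem, a bounded entire function is constant.
Step 2: f(z) = f(0) = -14 - 3i for all z.
Step 3: |f(w)| = |-14 - 3i| = sqrt(196 + 9)
Step 4: = 14.3178

14.3178


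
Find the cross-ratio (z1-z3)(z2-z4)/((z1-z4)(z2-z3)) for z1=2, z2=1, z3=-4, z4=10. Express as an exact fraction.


Step 1: (z1-z3)(z2-z4) = 6 * (-9) = -54
Step 2: (z1-z4)(z2-z3) = (-8) * 5 = -40
Step 3: Cross-ratio = 54/40 = 27/20

27/20


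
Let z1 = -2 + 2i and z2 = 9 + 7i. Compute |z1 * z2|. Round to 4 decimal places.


Step 1: |z1| = sqrt((-2)^2 + 2^2) = sqrt(8)
Step 2: |z2| = sqrt(9^2 + 7^2) = sqrt(130)
Step 3: |z1*z2| = |z1|*|z2| = sqrt(8) * sqrt(130) = sqrt(8 * 130) = sqrt(1040)
Step 4: = 32.249

32.249


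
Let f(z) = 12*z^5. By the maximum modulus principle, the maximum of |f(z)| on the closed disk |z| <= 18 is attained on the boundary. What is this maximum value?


Step 1: On |z| = 18, |f(z)| = 12 * |z|^5 = 12 * 18^5
Step 2: By maximum modulus principle, maximum is on boundary.
Step 3: Maximum = 12 * 1889568 = 22674816

22674816


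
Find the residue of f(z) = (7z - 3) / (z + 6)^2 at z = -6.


Step 1: Pole of order 2 at z = -6
Step 2: Res = lim d/dz [(z + 6)^2 * f(z)] as z -> -6
Step 3: (z + 6)^2 * f(z) = 7z - 3
Step 4: d/dz[7z - 3] = 7

7


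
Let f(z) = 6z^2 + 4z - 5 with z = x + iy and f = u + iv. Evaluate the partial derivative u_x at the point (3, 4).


Step 1: f(z) = 6(x+iy)^2 + 4(x+iy) - 5
Step 2: u = 6(x^2 - y^2) + 4x - 5
Step 3: u_x = 12x + 4
Step 4: At (3, 4): u_x = 36 + 4 = 40

40


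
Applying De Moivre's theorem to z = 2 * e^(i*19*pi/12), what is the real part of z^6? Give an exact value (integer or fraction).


Step 1: By De Moivre's theorem, z^6 = 2^6 * e^(i*6*19*pi/12) = 64 * (cos(19*pi/2) + i*sin(19*pi/2))
Step 2: |z|^6 = 2^6 = 64
Step 3: Reduce the angle mod 2*pi: 19*pi/2 - 8*pi = 3*pi/2
Step 4: cos(3*pi/2) = 0
Step 5: Re(z^6) = 64 * 0 = 0

0


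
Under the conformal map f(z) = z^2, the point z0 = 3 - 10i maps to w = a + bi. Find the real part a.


Step 1: z0 = 3 - 10i
Step 2: z0^2 = 3^2 - (-10)^2 - 60i
Step 3: real part = 9 - 100 = -91

-91


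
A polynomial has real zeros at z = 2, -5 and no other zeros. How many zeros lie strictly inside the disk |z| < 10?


Step 1: Check each root:
  z = 2: |2| = 2 < 10
  z = -5: |-5| = 5 < 10
Step 2: Count = 2

2


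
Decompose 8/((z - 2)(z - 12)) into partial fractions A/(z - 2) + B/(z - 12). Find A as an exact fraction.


Step 1: Multiply both sides by (z - 2) and set z = 2
Step 2: A = 8 / (2 - 12)
Step 3: A = 8 / (-10)
Step 4: A = -4/5

-4/5


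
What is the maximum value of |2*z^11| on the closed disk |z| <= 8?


Step 1: On |z| = 8, |f(z)| = 2 * |z|^11 = 2 * 8^11
Step 2: By maximum modulus principle, maximum is on boundary.
Step 3: Maximum = 2 * 8589934592 = 17179869184

17179869184
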